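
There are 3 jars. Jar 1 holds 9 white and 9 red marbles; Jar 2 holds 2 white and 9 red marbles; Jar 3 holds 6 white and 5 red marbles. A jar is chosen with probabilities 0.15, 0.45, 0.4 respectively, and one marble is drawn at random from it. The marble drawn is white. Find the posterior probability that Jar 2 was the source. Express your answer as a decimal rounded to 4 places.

Posterior probability ≈ 0.2182

P(white|Jar 1) = 0.5; P(white|Jar 2) = 0.1818; P(white|Jar 3) = 0.5455.
Prior × likelihood for each source: 0.15·0.5=0.07500, 0.45·0.1818=0.08182, 0.4·0.5455=0.2182. Summing gives P(white) = 0.37500.
P(Jar 2 | white) = 0.08182 / 0.37500 = 0.2182.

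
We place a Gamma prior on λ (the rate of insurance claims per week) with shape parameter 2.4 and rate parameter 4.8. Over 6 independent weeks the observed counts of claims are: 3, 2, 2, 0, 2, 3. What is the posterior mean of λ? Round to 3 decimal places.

Posterior mean ≈ 1.333

The Poisson likelihood adds the total count to the shape and the number of exposure periods to the rate. Here ∑xᵢ = 12 and n = 6, so shape 2.4→14.4 and rate 4.8→10.8.
E[λ | data] = 14.4/10.8 = 1.333.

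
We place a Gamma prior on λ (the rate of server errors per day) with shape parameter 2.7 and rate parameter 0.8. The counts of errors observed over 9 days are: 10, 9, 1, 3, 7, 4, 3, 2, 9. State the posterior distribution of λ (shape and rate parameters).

The Poisson likelihood adds the total count to the shape and the number of exposure periods to the rate. Here ∑xᵢ = 48 and n = 9, so shape 2.7→50.7 and rate 0.8→9.8.

Posterior: Gamma(shape=50.7, rate=9.8)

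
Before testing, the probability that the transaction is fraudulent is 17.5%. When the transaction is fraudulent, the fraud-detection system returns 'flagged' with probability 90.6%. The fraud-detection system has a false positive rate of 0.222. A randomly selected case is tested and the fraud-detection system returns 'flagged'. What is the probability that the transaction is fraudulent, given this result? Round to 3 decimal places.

P(H | E) ≈ 0.464

Let H be the event that the transaction is fraudulent. P(H) = 0.175, so P(¬H) = 0.825. With E the 'flagged' result, P(E|H) = 0.906 and P(E|¬H) = 0.222.
P(E) = 0.906·0.175 + 0.222·0.825 = 0.15855 + 0.18315 = 0.34170.
By Bayes' theorem, P(H|E) = 0.15855 / 0.34170 = 0.464.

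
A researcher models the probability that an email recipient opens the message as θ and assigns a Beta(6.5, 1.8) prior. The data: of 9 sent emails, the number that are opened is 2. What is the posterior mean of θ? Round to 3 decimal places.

Observing 2 successes and 7 failures updates Beta(6.5, 1.8) by adding the success and failure counts to the two shape parameters: α = 6.5+2 = 8.5, β = 1.8+7 = 8.8.
Posterior mean = α/(α+β) = 8.5/17.3 = 0.491.

Posterior mean ≈ 0.491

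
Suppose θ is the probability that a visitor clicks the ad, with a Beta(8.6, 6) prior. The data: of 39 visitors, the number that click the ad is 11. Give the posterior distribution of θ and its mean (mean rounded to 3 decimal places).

Posterior: Beta(19.6, 34); mean ≈ 0.366

Observing 11 successes and 28 failures updates Beta(8.6, 6) by adding the success and failure counts to the two shape parameters: α = 8.6+11 = 19.6, β = 6+28 = 34.
Posterior mean = α/(α+β) = 19.6/53.6 = 0.366.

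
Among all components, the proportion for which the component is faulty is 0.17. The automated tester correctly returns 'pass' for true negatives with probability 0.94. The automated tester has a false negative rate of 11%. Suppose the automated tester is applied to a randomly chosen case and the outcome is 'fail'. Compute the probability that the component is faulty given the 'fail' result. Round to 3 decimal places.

Let H be the event that the component is faulty. P(H) = 0.17, so P(¬H) = 0.83. With E the 'fail' result, P(E|H) = 0.89 and P(E|¬H) = 0.06.
P(E) = 0.89·0.17 + 0.06·0.83 = 0.15130 + 0.049800 = 0.20110.
By Bayes' theorem, P(H|E) = 0.15130 / 0.20110 = 0.752.

P(H | E) ≈ 0.752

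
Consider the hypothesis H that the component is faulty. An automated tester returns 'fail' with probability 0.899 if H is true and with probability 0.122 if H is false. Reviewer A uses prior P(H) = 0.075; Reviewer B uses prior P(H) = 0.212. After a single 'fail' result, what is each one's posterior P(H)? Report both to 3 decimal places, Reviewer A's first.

The likelihood ratio for a 'fail' result is 0.899/0.122 = 7.3689.
Reviewer A: prior odds 0.075/0.925 = 0.081081; posterior odds 0.59747; posterior probability 0.374.
Reviewer B: prior odds 0.212/0.788 = 0.26904; posterior odds 1.9825; posterior probability 0.665.

Reviewer A: 0.374; Reviewer B: 0.665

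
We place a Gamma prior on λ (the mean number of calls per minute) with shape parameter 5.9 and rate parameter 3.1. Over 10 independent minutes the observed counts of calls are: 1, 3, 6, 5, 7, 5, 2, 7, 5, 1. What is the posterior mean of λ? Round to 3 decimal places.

Posterior mean ≈ 3.656

The Poisson likelihood adds the total count to the shape and the number of exposure periods to the rate. Here ∑xᵢ = 42 and n = 10, so shape 5.9→47.9 and rate 3.1→13.1.
Posterior mean = shape/rate = 47.9/13.1 = 3.656.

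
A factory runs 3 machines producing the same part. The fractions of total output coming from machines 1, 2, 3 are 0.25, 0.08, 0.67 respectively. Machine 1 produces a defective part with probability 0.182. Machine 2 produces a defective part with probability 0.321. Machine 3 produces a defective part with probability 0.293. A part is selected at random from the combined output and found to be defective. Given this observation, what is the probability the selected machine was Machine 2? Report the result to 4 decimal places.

Tabulate prior·likelihood by source: [1] prior 0.25, lik 0.182, product 0.04550; [2] prior 0.08, lik 0.321, product 0.02568; [3] prior 0.67, lik 0.293, product 0.1963.
Normalizing constant = 0.26749; the posterior for Machine 2 is its product over the sum, 0.02568/0.26749 = 0.0960.

Posterior probability ≈ 0.0960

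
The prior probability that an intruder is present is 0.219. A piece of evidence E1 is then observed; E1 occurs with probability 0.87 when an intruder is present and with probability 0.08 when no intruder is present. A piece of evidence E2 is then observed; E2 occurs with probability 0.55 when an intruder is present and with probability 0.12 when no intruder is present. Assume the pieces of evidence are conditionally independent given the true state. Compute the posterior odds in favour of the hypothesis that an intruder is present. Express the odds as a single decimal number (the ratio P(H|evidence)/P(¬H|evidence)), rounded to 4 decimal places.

Prior odds = 0.219/(1−0.219) = 0.28041. In log-odds, ln(0.28041) = -1.2715.
Add log likelihood ratios: ln(10.875) + ln(4.5833) = 3.9089.
Posterior log-odds = 2.6374, so posterior odds = exp(2.6374) = 13.977.

Posterior odds ≈ 13.9767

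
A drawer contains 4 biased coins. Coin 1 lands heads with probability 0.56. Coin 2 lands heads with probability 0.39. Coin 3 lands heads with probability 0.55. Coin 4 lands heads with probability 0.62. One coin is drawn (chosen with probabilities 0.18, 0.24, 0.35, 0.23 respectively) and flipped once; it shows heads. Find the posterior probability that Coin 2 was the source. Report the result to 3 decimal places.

P(heads|C1) = 0.56; P(heads|C2) = 0.39; P(heads|C3) = 0.55; P(heads|C4) = 0.62.
Prior × likelihood for each source: 0.18·0.56=0.1008, 0.24·0.39=0.09360, 0.35·0.55=0.1925, 0.23·0.62=0.1426. Summing gives P(heads) = 0.52950.
P(Coin 2 | heads) = 0.09360 / 0.52950 = 0.177.

Posterior probability ≈ 0.177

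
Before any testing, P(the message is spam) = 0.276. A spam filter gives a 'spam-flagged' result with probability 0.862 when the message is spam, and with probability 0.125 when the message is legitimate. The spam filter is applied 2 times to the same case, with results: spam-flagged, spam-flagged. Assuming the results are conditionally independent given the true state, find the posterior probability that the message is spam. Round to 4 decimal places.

With H the event that the message is spam, the joint likelihood of the observed sequence is P(data|H) = 0.862·0.862 = 0.74304 and P(data|¬H) = 0.125·0.125 = 0.015625.
Bayes: P(H|data) = 0.276·0.74304 / (0.276·0.74304 + 0.724·0.015625) = 0.20508/0.21639 = 0.9477.

Posterior P(H) ≈ 0.9477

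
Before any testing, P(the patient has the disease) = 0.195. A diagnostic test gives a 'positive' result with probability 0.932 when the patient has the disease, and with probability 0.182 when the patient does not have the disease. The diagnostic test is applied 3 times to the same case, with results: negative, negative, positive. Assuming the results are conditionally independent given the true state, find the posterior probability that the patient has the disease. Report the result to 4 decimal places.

Posterior P(H) ≈ 0.0085

Let H be the event that the patient has the disease; start with P(H) = 0.195. P('positive'|H) = 0.932, P('positive'|¬H) = 0.182.
Update on result 1 ('negative'): P(H) ← 0.068·0.1950 / (0.068·0.1950 + 0.818·0.8050) = 0.013260/0.67175 = 0.0197.
Update on result 2 ('negative'): P(H) ← 0.068·0.0197 / (0.068·0.0197 + 0.818·0.9803) = 0.0013423/0.80320 = 0.0017.
Update on result 3 ('positive'): P(H) ← 0.932·0.0017 / (0.932·0.0017 + 0.182·0.9983) = 0.0015575/0.18325 = 0.0085.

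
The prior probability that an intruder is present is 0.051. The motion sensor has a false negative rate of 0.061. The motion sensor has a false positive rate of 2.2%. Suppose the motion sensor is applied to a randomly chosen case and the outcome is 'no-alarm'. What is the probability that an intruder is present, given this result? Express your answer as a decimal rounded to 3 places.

P(H | E) ≈ 0.003

Write H for 'an intruder is present'. Prior odds H:¬H = 0.051/0.949 = 0.053741. For the 'no-alarm' outcome, the likelihood ratio is 0.061/0.978 = 0.062372.
Posterior odds = 0.053741 × 0.062372 = 0.0033519, so P(H|E) = 0.0033519/(1+0.0033519) = 0.003.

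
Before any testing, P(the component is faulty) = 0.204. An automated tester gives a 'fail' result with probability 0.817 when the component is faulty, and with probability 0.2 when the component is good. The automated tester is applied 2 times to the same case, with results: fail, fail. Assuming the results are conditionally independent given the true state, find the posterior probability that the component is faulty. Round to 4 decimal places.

Posterior P(H) ≈ 0.8105

Let H be the event that the component is faulty; start with P(H) = 0.204. P('fail'|H) = 0.817, P('fail'|¬H) = 0.2.
Update on result 1 ('fail'): P(H) ← 0.817·0.2040 / (0.817·0.2040 + 0.2·0.7960) = 0.16667/0.32587 = 0.5115.
Update on result 2 ('fail'): P(H) ← 0.817·0.5115 / (0.817·0.5115 + 0.2·0.4885) = 0.41786/0.51557 = 0.8105.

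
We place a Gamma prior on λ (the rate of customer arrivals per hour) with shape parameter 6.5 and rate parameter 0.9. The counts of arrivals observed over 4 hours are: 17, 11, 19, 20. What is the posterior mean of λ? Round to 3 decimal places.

Total count ∑xᵢ = 67 over n = 4 hours.
Gamma is conjugate to the Poisson likelihood: posterior is Gamma(shape = 6.5+67 = 73.5, rate = 0.9+4 = 4.9).
Posterior mean = shape/rate = 73.5/4.9 = 15.000.

Posterior mean ≈ 15.000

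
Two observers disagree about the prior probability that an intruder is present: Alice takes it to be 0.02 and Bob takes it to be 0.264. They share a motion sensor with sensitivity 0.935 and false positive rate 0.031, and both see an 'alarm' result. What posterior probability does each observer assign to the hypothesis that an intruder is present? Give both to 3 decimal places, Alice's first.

P('+'|H) = 0.935, P('+'|¬H) = 0.031.
Alice: numerator 0.935·0.02 = 0.018700; evidence = 0.018700+0.031·0.98 = 0.049080; posterior = 0.381.
Bob: numerator 0.935·0.264 = 0.24684; evidence = 0.24684+0.031·0.736 = 0.26966; posterior = 0.915.

Alice: 0.381; Bob: 0.915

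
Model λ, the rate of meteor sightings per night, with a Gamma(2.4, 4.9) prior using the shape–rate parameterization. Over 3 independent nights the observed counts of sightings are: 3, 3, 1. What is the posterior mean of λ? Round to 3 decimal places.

The Poisson likelihood adds the total count to the shape and the number of exposure periods to the rate. Here ∑xᵢ = 7 and n = 3, so shape 2.4→9.4 and rate 4.9→7.9.
Posterior mean = shape/rate = 9.4/7.9 = 1.190.

Posterior mean ≈ 1.190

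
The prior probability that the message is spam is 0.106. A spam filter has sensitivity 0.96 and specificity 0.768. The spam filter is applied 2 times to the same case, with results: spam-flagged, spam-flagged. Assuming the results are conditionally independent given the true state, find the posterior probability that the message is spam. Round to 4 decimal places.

With H the event that the message is spam, the joint likelihood of the observed sequence is P(data|H) = 0.96·0.96 = 0.92160 and P(data|¬H) = 0.232·0.232 = 0.053824.
Bayes: P(H|data) = 0.106·0.92160 / (0.106·0.92160 + 0.894·0.053824) = 0.097690/0.14581 = 0.6700.

Posterior P(H) ≈ 0.6700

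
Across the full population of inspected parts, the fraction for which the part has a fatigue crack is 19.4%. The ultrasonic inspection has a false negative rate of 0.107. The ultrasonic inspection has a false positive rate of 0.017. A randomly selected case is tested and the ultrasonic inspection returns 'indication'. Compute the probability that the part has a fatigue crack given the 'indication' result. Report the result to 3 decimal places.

Write H for 'the part has a fatigue crack'. Prior odds H:¬H = 0.194/0.806 = 0.24069. For the 'indication' outcome, the likelihood ratio is 0.893/0.017 = 52.529.
Posterior odds = 0.24069 × 52.529 = 12.644, so P(H|E) = 12.644/(1+12.644) = 0.927.

P(H | E) ≈ 0.927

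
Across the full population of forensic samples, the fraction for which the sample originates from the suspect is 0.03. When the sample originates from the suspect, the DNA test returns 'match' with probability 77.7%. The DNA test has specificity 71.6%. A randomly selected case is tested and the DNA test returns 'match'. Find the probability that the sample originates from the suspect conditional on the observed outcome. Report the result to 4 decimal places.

P(H | E) ≈ 0.0780

Write H for 'the sample originates from the suspect'. Prior odds H:¬H = 0.03/0.97 = 0.030928. For the 'match' outcome, the likelihood ratio is 0.777/0.284 = 2.7359.
Posterior odds = 0.030928 × 2.7359 = 0.084616, so P(H|E) = 0.084616/(1+0.084616) = 0.0780.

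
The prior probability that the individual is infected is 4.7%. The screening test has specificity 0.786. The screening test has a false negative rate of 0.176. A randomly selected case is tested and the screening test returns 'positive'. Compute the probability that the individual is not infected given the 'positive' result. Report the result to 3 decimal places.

Write H for 'the individual is infected'. Prior odds H:¬H = 0.047/0.953 = 0.049318. For the 'positive' outcome, the likelihood ratio is 0.824/0.214 = 3.8505.
Posterior odds = 0.049318 × 3.8505 = 0.18990, so P(H|E) = 0.18990/(1+0.18990) = 0.160. Then P(¬H|E) = 1 − 0.160 = 0.840.

P(¬H | E) ≈ 0.840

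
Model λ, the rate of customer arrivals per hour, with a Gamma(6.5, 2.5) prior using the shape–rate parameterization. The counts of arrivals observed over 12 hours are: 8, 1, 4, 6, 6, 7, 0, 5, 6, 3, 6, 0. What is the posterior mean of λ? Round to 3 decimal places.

The Poisson likelihood adds the total count to the shape and the number of exposure periods to the rate. Here ∑xᵢ = 52 and n = 12, so shape 6.5→58.5 and rate 2.5→14.5.
E[λ | data] = 58.5/14.5 = 4.034.

Posterior mean ≈ 4.034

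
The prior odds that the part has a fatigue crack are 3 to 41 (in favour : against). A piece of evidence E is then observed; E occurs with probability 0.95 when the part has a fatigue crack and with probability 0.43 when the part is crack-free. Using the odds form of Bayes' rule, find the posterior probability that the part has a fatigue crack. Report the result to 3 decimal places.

Posterior probability ≈ 0.139

Prior odds = 3/41 = 0.073171. In log-odds, ln(0.073171) = -2.6150.
Add log likelihood ratio: ln(2.2093) = 0.79268.
Posterior log-odds = -1.8223, so posterior odds = exp(-1.8223) = 0.16166. Converting, P(H|E) = 0.16166/1.1617 = 0.139.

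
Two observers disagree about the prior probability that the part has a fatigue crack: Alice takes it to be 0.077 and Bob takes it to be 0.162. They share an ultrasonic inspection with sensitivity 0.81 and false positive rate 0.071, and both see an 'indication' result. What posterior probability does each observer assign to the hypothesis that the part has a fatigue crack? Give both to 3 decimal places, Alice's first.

Alice: 0.488; Bob: 0.688

The likelihood ratio for an 'indication' result is 0.81/0.071 = 11.408.
Alice: prior odds 0.077/0.923 = 0.083424; posterior odds 0.95173; posterior probability 0.488.
Bob: prior odds 0.162/0.838 = 0.19332; posterior odds 2.2055; posterior probability 0.688.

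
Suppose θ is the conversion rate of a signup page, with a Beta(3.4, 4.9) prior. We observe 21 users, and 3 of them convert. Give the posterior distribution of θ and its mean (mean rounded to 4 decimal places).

Observing 3 successes and 18 failures updates Beta(3.4, 4.9) by adding the success and failure counts to the two shape parameters: α = 3.4+3 = 6.4, β = 4.9+18 = 22.9.
E[θ | data] = 6.4/(6.4+22.9) = 0.2184.

Posterior: Beta(6.4, 22.9); mean ≈ 0.2184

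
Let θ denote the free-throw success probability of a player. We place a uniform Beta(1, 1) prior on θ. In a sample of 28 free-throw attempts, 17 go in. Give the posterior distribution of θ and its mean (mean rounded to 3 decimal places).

Posterior: Beta(18, 12); mean ≈ 0.600

Observing 17 successes and 11 failures updates Beta(1, 1) by adding the success and failure counts to the two shape parameters: α = 1+17 = 18, β = 1+11 = 12.
E[θ | data] = 18/(18+12) = 0.600.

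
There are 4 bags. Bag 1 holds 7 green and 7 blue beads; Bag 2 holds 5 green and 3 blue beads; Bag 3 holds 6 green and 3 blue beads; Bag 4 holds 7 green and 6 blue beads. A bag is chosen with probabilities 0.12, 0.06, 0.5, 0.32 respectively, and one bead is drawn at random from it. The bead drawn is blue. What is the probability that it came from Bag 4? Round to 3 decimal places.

Posterior probability ≈ 0.372

P(blue|Bag 1) = 0.5; P(blue|Bag 2) = 0.375; P(blue|Bag 3) = 0.3333; P(blue|Bag 4) = 0.4615.
Prior × likelihood for each source: 0.12·0.5=0.06000, 0.06·0.375=0.02250, 0.5·0.3333=0.1667, 0.32·0.4615=0.1477. Summing gives P(blue) = 0.39686.
P(Bag 4 | blue) = 0.1477 / 0.39686 = 0.372.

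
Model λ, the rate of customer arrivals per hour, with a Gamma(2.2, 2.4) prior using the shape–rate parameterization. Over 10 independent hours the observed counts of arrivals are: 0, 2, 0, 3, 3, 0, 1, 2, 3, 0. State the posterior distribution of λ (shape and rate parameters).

Total count ∑xᵢ = 14 over n = 10 hours.
Gamma is conjugate to the Poisson likelihood: posterior is Gamma(shape = 2.2+14 = 16.2, rate = 2.4+10 = 12.4).

Posterior: Gamma(shape=16.2, rate=12.4)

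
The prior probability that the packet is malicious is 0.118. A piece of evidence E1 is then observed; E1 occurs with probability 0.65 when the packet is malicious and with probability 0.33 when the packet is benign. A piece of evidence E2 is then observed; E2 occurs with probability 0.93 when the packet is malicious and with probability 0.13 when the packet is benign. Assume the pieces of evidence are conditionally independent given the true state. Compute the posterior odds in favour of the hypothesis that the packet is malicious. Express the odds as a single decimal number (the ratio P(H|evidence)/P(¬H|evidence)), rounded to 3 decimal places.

Prior odds = 0.118/(1−0.118) = 0.13379. In log-odds, ln(0.13379) = -2.0115.
Add log likelihood ratios: ln(1.9697) + ln(7.1538) = 2.6455.
Posterior log-odds = 0.63402, so posterior odds = exp(0.63402) = 1.8852.

Posterior odds ≈ 1.885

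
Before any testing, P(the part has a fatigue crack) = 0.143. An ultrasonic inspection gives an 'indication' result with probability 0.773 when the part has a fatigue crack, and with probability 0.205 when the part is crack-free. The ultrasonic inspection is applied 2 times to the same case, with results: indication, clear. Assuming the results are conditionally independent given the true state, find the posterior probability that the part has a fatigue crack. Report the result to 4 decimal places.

Posterior P(H) ≈ 0.1523

Let H be the event that the part has a fatigue crack; start with P(H) = 0.143. P('indication'|H) = 0.773, P('indication'|¬H) = 0.205.
Update on result 1 ('indication'): P(H) ← 0.773·0.1430 / (0.773·0.1430 + 0.205·0.8570) = 0.11054/0.28622 = 0.3862.
Update on result 2 ('clear'): P(H) ← 0.227·0.3862 / (0.227·0.3862 + 0.795·0.6138) = 0.087667/0.57564 = 0.1523.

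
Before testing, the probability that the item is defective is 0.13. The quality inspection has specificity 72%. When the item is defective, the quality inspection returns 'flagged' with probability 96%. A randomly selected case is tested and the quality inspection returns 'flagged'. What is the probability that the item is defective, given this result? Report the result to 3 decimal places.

Write H for 'the item is defective'. Prior odds H:¬H = 0.13/0.87 = 0.14943. For the 'flagged' outcome, the likelihood ratio is 0.96/0.28 = 3.4286.
Posterior odds = 0.14943 × 3.4286 = 0.51232, so P(H|E) = 0.51232/(1+0.51232) = 0.339.

P(H | E) ≈ 0.339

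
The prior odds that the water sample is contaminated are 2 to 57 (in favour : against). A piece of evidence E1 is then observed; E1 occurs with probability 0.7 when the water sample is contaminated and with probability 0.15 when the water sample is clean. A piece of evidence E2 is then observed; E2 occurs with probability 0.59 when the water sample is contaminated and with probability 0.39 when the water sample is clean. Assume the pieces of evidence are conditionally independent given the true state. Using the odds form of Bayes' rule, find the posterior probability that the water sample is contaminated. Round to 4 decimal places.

Posterior probability ≈ 0.1985

Prior odds = 2/57 = 0.035088. In log-odds, ln(0.035088) = -3.3499.
Add log likelihood ratios: ln(4.6667) + ln(1.5128) = 1.9544.
Posterior log-odds = -1.3955, so posterior odds = exp(-1.3955) = 0.24771. Converting, P(H|E) = 0.24771/1.2477 = 0.1985.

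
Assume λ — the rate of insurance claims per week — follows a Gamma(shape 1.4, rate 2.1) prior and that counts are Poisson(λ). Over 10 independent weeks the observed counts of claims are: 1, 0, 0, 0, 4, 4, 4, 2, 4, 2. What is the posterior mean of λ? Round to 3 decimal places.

The Poisson likelihood adds the total count to the shape and the number of exposure periods to the rate. Here ∑xᵢ = 21 and n = 10, so shape 1.4→22.4 and rate 2.1→12.1.
E[λ | data] = 22.4/12.1 = 1.851.

Posterior mean ≈ 1.851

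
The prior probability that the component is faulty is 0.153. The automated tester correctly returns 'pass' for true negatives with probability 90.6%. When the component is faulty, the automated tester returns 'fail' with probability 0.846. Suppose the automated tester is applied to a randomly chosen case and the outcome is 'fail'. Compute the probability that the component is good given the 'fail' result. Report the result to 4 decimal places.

Write H for 'the component is faulty'. Prior odds H:¬H = 0.153/0.847 = 0.18064. For the 'fail' outcome, the likelihood ratio is 0.846/0.094 = 9.0000.
Posterior odds = 0.18064 × 9.0000 = 1.6257, so P(H|E) = 1.6257/(1+1.6257) = 0.6192. Then P(¬H|E) = 1 − 0.6192 = 0.3808.

P(¬H | E) ≈ 0.3808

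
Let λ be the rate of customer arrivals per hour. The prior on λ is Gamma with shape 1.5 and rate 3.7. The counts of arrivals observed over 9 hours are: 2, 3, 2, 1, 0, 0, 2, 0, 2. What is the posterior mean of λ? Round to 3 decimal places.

The Poisson likelihood adds the total count to the shape and the number of exposure periods to the rate. Here ∑xᵢ = 12 and n = 9, so shape 1.5→13.5 and rate 3.7→12.7.
Posterior mean = shape/rate = 13.5/12.7 = 1.063.

Posterior mean ≈ 1.063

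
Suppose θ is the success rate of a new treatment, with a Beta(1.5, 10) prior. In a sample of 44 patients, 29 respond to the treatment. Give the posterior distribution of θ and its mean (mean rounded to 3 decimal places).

Observing 29 successes and 15 failures updates Beta(1.5, 10) by adding the success and failure counts to the two shape parameters: α = 1.5+29 = 30.5, β = 10+15 = 25.
Posterior mean = α/(α+β) = 30.5/55.5 = 0.550.

Posterior: Beta(30.5, 25); mean ≈ 0.550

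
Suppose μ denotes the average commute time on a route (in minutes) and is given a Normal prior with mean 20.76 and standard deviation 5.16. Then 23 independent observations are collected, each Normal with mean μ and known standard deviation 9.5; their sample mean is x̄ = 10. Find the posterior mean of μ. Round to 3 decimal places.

Prior precision 1/τ₀² = 1/5.16² = 0.0375578; data precision n/σ² = 23/9.5² = 0.254848.
Posterior precision = 0.0375578 + 0.254848 = 0.292405.
Posterior mean = (0.0375578·20.76 + 0.254848·10) / 0.292405 = 11.382.

Posterior mean ≈ 11.382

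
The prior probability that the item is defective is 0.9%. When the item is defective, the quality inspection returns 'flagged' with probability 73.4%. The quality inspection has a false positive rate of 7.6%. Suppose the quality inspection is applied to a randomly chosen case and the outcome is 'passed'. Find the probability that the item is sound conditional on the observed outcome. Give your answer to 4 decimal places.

P(¬H | E) ≈ 0.9974

Write H for 'the item is defective'. Prior odds H:¬H = 0.009/0.991 = 0.0090817. For the 'passed' outcome, the likelihood ratio is 0.266/0.924 = 0.28788.
Posterior odds = 0.0090817 × 0.28788 = 0.0026144, so P(H|E) = 0.0026144/(1+0.0026144) = 0.0026. Then P(¬H|E) = 1 − 0.0026 = 0.9974.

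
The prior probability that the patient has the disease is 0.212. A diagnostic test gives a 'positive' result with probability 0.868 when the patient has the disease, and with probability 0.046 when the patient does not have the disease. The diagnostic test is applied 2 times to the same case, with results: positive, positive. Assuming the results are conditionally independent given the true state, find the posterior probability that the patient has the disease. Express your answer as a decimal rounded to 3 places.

With H the event that the patient has the disease, the joint likelihood of the observed sequence is P(data|H) = 0.868·0.868 = 0.75342 and P(data|¬H) = 0.046·0.046 = 0.0021160.
Bayes: P(H|data) = 0.212·0.75342 / (0.212·0.75342 + 0.788·0.0021160) = 0.15973/0.16139 = 0.9897.

Posterior P(H) ≈ 0.990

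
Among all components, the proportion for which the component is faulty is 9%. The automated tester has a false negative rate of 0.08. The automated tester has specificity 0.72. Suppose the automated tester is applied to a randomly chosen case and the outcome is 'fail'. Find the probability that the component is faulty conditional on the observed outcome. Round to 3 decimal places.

Write H for 'the component is faulty'. Prior odds H:¬H = 0.09/0.91 = 0.098901. For the 'fail' outcome, the likelihood ratio is 0.92/0.28 = 3.2857.
Posterior odds = 0.098901 × 3.2857 = 0.32496, so P(H|E) = 0.32496/(1+0.32496) = 0.245.

P(H | E) ≈ 0.245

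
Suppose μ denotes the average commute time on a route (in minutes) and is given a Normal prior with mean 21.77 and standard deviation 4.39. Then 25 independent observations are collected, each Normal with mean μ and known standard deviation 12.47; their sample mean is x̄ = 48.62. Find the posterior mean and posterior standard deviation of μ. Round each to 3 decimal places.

Prior precision 1/τ₀² = 1/4.39² = 0.0518885; data precision n/σ² = 25/12.47² = 0.160771.
Posterior precision = 0.0518885 + 0.160771 = 0.212659, giving posterior SD = 1/√0.212659 = 2.168.
Posterior mean = (0.0518885·21.77 + 0.160771·48.62) / 0.212659 = 42.069.

Posterior mean ≈ 42.069; posterior SD ≈ 2.168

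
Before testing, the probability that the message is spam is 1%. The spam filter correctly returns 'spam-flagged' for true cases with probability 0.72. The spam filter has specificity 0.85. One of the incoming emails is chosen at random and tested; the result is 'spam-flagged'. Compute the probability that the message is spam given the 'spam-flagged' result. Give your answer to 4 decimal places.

Write H for 'the message is spam'. Prior odds H:¬H = 0.01/0.99 = 0.010101. For the 'spam-flagged' outcome, the likelihood ratio is 0.72/0.15 = 4.8000.
Posterior odds = 0.010101 × 4.8000 = 0.048485, so P(H|E) = 0.048485/(1+0.048485) = 0.0462.

P(H | E) ≈ 0.0462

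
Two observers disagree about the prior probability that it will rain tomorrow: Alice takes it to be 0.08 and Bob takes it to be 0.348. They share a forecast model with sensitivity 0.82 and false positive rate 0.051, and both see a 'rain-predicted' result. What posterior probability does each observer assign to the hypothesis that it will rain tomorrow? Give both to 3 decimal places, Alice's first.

Alice: 0.583; Bob: 0.896

P('+'|H) = 0.82, P('+'|¬H) = 0.051.
Alice: numerator 0.82·0.08 = 0.065600; evidence = 0.065600+0.051·0.92 = 0.11252; posterior = 0.583.
Bob: numerator 0.82·0.348 = 0.28536; evidence = 0.28536+0.051·0.652 = 0.31861; posterior = 0.896.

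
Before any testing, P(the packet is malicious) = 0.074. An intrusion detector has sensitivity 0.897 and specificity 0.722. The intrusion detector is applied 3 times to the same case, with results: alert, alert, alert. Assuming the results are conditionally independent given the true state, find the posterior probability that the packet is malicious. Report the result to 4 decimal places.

Posterior P(H) ≈ 0.7286

With H the event that the packet is malicious, the joint likelihood of the observed sequence is P(data|H) = 0.897·0.897·0.897 = 0.72173 and P(data|¬H) = 0.278·0.278·0.278 = 0.021485.
Bayes: P(H|data) = 0.074·0.72173 / (0.074·0.72173 + 0.926·0.021485) = 0.053408/0.073303 = 0.7286.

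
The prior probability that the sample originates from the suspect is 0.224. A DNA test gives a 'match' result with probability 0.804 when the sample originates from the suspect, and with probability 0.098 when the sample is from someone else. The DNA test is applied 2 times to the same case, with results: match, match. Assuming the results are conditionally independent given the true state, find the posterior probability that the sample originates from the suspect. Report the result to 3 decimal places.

With H the event that the sample originates from the suspect, the joint likelihood of the observed sequence is P(data|H) = 0.804·0.804 = 0.64642 and P(data|¬H) = 0.098·0.098 = 0.0096040.
Bayes: P(H|data) = 0.224·0.64642 / (0.224·0.64642 + 0.776·0.0096040) = 0.14480/0.15225 = 0.9510.

Posterior P(H) ≈ 0.951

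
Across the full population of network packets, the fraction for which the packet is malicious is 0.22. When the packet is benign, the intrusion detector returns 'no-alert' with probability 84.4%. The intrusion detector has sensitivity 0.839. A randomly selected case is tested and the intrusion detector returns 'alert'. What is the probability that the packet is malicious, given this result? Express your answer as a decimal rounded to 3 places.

Let H be the event that the packet is malicious. P(H) = 0.22, so P(¬H) = 0.78. With E the 'alert' result, P(E|H) = 0.839 and P(E|¬H) = 0.156.
P(E) = 0.839·0.22 + 0.156·0.78 = 0.18458 + 0.12168 = 0.30626.
By Bayes' theorem, P(H|E) = 0.18458 / 0.30626 = 0.603.

P(H | E) ≈ 0.603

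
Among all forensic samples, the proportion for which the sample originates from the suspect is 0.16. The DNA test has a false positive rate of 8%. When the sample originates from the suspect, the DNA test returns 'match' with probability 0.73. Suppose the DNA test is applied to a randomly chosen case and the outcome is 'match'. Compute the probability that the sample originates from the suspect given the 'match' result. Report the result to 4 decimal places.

Write H for 'the sample originates from the suspect'. Prior odds H:¬H = 0.16/0.84 = 0.19048. For the 'match' outcome, the likelihood ratio is 0.73/0.08 = 9.1250.
Posterior odds = 0.19048 × 9.1250 = 1.7381, so P(H|E) = 1.7381/(1+1.7381) = 0.6348.

P(H | E) ≈ 0.6348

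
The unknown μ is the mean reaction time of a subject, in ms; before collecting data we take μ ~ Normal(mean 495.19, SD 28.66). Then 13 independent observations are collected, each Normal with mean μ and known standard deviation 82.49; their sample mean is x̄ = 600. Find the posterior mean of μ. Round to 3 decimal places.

Posterior mean ≈ 559.206

Prior precision 1/τ₀² = 1/28.66² = 0.00121744; data precision n/σ² = 13/82.49² = 0.00191047.
Posterior precision = 0.00121744 + 0.00191047 = 0.00312791.
Posterior mean = (0.00121744·495.19 + 0.00191047·600) / 0.00312791 = 559.206.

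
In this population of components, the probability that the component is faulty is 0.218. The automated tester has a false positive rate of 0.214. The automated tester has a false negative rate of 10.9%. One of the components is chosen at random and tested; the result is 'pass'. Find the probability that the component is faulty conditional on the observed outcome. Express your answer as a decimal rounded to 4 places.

P(H | E) ≈ 0.0372

Let H be the event that the component is faulty. P(H) = 0.218, so P(¬H) = 0.782. With E the 'pass' result, P(E|H) = 0.109 and P(E|¬H) = 0.786.
P(E) = 0.109·0.218 + 0.786·0.782 = 0.023762 + 0.61465 = 0.63841.
By Bayes' theorem, P(H|E) = 0.023762 / 0.63841 = 0.0372.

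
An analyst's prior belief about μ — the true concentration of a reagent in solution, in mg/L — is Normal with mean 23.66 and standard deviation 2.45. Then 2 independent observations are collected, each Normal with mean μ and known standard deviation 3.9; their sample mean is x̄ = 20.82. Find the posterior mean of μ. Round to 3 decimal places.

With known σ, the Normal prior is conjugate. Weight on the data is w = (n/σ²)/(n/σ² + 1/τ₀²) = 0.131492/(0.131492+0.166597) = 0.44112.
Posterior mean = w·x̄ + (1−w)·μ₀ = 0.44112·20.82 + 0.55888·23.66 = 22.407.

Posterior mean ≈ 22.407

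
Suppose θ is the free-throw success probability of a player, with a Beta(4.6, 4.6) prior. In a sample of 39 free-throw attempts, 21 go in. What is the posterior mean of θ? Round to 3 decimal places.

Observing 21 successes and 18 failures updates Beta(4.6, 4.6) by adding the success and failure counts to the two shape parameters: α = 4.6+21 = 25.6, β = 4.6+18 = 22.6.
Posterior mean = α/(α+β) = 25.6/48.2 = 0.531.

Posterior mean ≈ 0.531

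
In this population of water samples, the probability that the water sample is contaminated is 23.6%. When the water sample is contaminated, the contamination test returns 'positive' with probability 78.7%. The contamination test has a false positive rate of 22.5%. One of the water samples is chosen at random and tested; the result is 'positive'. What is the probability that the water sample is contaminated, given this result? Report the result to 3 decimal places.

Let H be the event that the water sample is contaminated. P(H) = 0.236, so P(¬H) = 0.764. With E the 'positive' result, P(E|H) = 0.787 and P(E|¬H) = 0.225.
P(E) = 0.787·0.236 + 0.225·0.764 = 0.18573 + 0.17190 = 0.35763.
By Bayes' theorem, P(H|E) = 0.18573 / 0.35763 = 0.519.

P(H | E) ≈ 0.519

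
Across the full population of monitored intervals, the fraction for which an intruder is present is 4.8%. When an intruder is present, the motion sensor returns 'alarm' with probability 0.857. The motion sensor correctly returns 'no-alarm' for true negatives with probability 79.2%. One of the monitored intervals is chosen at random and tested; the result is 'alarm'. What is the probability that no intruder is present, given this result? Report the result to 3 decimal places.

P(¬H | E) ≈ 0.828

Let H be the event that an intruder is present. P(H) = 0.048, so P(¬H) = 0.952. With E the 'alarm' result, P(E|H) = 0.857 and P(E|¬H) = 0.208.
P(E) = 0.857·0.048 + 0.208·0.952 = 0.041136 + 0.19802 = 0.23915.
By Bayes' theorem, P(H|E) = 0.041136 / 0.23915 = 0.172. Hence P(¬H|E) = 1 − 0.172 = 0.828.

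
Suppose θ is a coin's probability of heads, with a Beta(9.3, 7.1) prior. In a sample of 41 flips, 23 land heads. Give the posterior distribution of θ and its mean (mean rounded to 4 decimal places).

Posterior: Beta(32.3, 25.1); mean ≈ 0.5627

Observing 23 successes and 18 failures updates Beta(9.3, 7.1) by adding the success and failure counts to the two shape parameters: α = 9.3+23 = 32.3, β = 7.1+18 = 25.1.
E[θ | data] = 32.3/(32.3+25.1) = 0.5627.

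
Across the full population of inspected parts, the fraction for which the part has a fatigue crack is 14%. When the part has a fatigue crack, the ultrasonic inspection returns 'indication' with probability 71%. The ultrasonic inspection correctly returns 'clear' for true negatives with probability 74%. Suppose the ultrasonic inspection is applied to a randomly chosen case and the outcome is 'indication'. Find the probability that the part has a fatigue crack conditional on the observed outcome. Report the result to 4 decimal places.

P(H | E) ≈ 0.3077

Write H for 'the part has a fatigue crack'. Prior odds H:¬H = 0.14/0.86 = 0.16279. For the 'indication' outcome, the likelihood ratio is 0.71/0.26 = 2.7308.
Posterior odds = 0.16279 × 2.7308 = 0.44454, so P(H|E) = 0.44454/(1+0.44454) = 0.3077.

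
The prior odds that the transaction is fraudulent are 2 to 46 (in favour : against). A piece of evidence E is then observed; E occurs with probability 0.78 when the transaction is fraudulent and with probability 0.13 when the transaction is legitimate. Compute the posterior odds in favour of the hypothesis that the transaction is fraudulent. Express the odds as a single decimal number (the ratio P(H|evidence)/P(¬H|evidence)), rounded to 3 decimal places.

Posterior odds ≈ 0.261

Prior odds = 2/46 = 0.043478. In log-odds, ln(0.043478) = -3.1355.
Add log likelihood ratio: ln(6.0000) = 1.7918.
Posterior log-odds = -1.3437, so posterior odds = exp(-1.3437) = 0.26087.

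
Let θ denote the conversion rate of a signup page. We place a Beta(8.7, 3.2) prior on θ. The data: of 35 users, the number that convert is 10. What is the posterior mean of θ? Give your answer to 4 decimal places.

Observing 10 successes and 25 failures updates Beta(8.7, 3.2) by adding the success and failure counts to the two shape parameters: α = 8.7+10 = 18.7, β = 3.2+25 = 28.2.
E[θ | data] = 18.7/(18.7+28.2) = 0.3987.

Posterior mean ≈ 0.3987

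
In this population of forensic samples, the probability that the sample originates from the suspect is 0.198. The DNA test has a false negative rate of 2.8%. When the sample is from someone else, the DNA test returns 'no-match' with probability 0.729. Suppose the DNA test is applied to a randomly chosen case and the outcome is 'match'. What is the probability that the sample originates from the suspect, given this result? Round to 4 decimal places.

P(H | E) ≈ 0.4696

Write H for 'the sample originates from the suspect'. Prior odds H:¬H = 0.198/0.802 = 0.24688. For the 'match' outcome, the likelihood ratio is 0.972/0.271 = 3.5867.
Posterior odds = 0.24688 × 3.5867 = 0.88550, so P(H|E) = 0.88550/(1+0.88550) = 0.4696.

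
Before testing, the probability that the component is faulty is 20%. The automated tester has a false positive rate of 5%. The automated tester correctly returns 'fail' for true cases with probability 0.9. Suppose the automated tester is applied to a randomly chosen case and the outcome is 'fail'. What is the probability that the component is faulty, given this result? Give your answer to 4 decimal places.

Write H for 'the component is faulty'. Prior odds H:¬H = 0.2/0.8 = 0.25000. For the 'fail' outcome, the likelihood ratio is 0.9/0.05 = 18.000.
Posterior odds = 0.25000 × 18.000 = 4.5000, so P(H|E) = 4.5000/(1+4.5000) = 0.8182.

P(H | E) ≈ 0.8182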